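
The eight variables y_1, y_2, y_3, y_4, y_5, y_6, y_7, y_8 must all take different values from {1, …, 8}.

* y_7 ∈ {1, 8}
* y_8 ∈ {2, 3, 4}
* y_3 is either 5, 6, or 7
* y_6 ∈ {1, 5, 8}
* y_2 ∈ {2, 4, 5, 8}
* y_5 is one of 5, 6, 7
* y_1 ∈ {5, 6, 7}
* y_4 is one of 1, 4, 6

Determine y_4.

4

The 8 variables together cover exactly {1, 2, 3, 4, 5, 6, 7, 8} — 8 values for 8 variables — and 3 appears only in y_8's list, so y_8 = 3.
The 7 still-open variables draw from only 7 values {1, 2, 4, 5, 6, 7, 8}, so each is used; only y_2 can be 2, hence y_2 = 2.
Among the 6 still-open variables, 4 fits only y_4 (and all 6 values in {1, 4, 5, 6, 7, 8} must be used), so y_4 = 4.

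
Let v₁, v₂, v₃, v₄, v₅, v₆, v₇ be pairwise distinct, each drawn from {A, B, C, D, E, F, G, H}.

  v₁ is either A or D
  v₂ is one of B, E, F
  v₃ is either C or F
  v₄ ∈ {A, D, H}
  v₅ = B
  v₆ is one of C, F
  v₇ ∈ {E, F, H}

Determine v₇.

H

v₅ has just one choice, so v₅ = B. Eliminate B elsewhere: v₂.
v₃ and v₆ between them cover only {C, F} — a naked pair. Remove those values from v₂, v₇.
That leaves v₂ = E. Remove E from v₇.
So v₇ = H.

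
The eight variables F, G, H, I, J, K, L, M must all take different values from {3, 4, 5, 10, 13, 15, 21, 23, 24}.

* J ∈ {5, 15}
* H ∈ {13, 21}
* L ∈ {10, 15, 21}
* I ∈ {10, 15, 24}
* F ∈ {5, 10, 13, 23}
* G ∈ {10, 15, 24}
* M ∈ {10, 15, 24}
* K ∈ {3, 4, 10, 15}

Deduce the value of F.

G, I, M between them cover only {10, 15, 24} — a naked triple. Remove those values from F, J, K, L.
That leaves J = 5. So F can't be 5.
L's domain is down to {21}, so L = 21. Remove 21 from H.
H's domain is down to {13}, so H = 13. Eliminate 13 elsewhere: F.
So F = 23.

23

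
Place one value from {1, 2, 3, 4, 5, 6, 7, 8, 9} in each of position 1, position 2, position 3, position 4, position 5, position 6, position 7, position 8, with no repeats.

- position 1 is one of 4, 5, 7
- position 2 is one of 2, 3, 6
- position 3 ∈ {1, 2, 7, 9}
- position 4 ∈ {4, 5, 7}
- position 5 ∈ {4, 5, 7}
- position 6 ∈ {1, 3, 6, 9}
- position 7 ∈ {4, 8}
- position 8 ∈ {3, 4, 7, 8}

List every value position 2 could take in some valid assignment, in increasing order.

2, 6

The 3 variables position 1, position 4, position 5 are confined to {4, 5, 7}, which locks those values in; drop them from position 3, position 7, position 8.
position 7's domain is down to {8}, so position 7 = 8. So position 8 can't be 8.
position 8 has just one choice, so position 8 = 3. So position 2, position 6 can't be 3.
No further eliminations apply; position 2 can still be any of 2, 6.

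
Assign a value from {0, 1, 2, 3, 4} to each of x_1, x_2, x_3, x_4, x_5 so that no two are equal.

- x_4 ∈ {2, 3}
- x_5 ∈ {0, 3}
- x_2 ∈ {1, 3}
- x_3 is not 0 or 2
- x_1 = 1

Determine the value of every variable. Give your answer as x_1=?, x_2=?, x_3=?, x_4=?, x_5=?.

x_1=1, x_2=3, x_3=4, x_4=2, x_5=0

x_1 must be 1 (only option left). Remove 1 from x_2, x_3.
That leaves x_2 = 3. Strike 3 from x_3, x_4, x_5.
x_3's domain is down to {4}, so x_3 = 4.
x_4's domain is down to {2}, so x_4 = 2.
x_5's domain is down to {0}, so x_5 = 0.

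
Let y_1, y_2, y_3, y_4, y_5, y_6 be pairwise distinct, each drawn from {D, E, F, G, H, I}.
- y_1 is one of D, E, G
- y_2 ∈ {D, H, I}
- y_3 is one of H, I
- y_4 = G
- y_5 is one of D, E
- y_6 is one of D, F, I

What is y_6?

y_4 has just one choice, so y_4 = G. Eliminate G elsewhere: y_1.
The 5 still-open variables draw from only 5 values {D, E, F, H, I}, so each is used; only y_6 can be F, hence y_6 = F.

F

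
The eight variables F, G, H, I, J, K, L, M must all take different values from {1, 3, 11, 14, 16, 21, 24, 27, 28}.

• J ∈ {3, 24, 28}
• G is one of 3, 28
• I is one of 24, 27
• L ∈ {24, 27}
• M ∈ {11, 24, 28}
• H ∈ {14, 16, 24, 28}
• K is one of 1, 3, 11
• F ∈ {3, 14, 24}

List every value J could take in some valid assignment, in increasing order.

3, 28

The 8 variables together cover exactly {1, 3, 11, 14, 16, 24, 27, 28} — 8 values for 8 variables — and 1 appears only in K's list, so K = 1.
Among the 7 still-open variables, 11 fits only M (and all 7 values in {3, 11, 14, 16, 24, 27, 28} must be used), so M = 11.
The 6 still-open variables draw from only 6 values {3, 14, 16, 24, 27, 28}, so each is used; only H can be 16, hence H = 16.
The 5 still-open variables together cover exactly {3, 14, 24, 27, 28} — 5 values for 5 variables — and 14 appears only in F's list, so F = 14.
The 2 variables I and L are confined to {24, 27}, which locks those values in; drop them from J.
No further eliminations apply; J can still be any of 3, 28.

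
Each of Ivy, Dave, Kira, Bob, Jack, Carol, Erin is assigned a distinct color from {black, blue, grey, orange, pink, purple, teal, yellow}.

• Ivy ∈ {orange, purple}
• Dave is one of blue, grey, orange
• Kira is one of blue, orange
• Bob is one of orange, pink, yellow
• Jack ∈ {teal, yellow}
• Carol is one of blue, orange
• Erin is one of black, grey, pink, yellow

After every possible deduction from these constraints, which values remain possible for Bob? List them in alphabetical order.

Kira and Carol share exactly the 2 values {blue, orange}; by pigeonhole those values go to them, so strike blue, orange from Ivy, Dave, Bob.
Ivy must be purple (only option left).
That leaves Dave = grey. Remove grey from Erin.
No further eliminations apply; Bob can still be any of pink, yellow.

pink, yellow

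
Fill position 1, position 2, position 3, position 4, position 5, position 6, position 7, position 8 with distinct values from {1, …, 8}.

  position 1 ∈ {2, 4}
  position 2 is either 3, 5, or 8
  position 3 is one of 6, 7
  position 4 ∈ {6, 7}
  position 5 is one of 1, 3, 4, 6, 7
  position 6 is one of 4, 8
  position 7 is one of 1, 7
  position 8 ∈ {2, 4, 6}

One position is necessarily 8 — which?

The 8 variables together cover exactly {1, 2, 3, 4, 5, 6, 7, 8} — 8 values for 8 variables — and 5 appears only in position 2's list, so position 2 = 5.
The 7 still-open variables together cover exactly {1, 2, 3, 4, 6, 7, 8} — 7 values for 7 variables — and 3 appears only in position 5's list, so position 5 = 3.
The 6 still-open variables draw from only 6 values {1, 2, 4, 6, 7, 8}, so each is used; only position 7 can be 1, hence position 7 = 1.
The 5 still-open variables draw from only 5 values {2, 4, 6, 7, 8}, so each is used; only position 6 can be 8, hence position 6 = 8.

position 6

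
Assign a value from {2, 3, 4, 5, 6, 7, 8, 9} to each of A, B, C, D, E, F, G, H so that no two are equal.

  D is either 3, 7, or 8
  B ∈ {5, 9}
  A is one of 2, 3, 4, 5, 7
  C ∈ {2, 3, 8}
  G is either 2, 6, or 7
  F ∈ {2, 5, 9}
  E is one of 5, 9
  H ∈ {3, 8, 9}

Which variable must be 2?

Among the 8 variables, 4 fits only A (and all 8 values in {2, 3, 4, 5, 6, 7, 8, 9} must be used), so A = 4.
Among the 7 still-open variables, 6 fits only G (and all 7 values in {2, 3, 5, 6, 7, 8, 9} must be used), so G = 6.
The 6 still-open variables draw from only 6 values {2, 3, 5, 7, 8, 9}, so each is used; only D can be 7, hence D = 7.
B and E share exactly the 2 values {5, 9}; by pigeonhole those values go to them, so strike 5, 9 from F, H.

F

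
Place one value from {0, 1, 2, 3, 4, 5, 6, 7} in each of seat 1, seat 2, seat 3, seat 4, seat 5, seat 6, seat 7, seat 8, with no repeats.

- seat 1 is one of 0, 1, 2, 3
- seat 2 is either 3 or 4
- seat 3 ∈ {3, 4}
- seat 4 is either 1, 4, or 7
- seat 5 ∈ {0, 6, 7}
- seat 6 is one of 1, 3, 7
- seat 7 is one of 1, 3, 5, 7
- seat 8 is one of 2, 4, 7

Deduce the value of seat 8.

2

The 8 variables draw from only 8 values {0, 1, 2, 3, 4, 5, 6, 7}, so each is used; only seat 7 can be 5, hence seat 7 = 5.
The 7 still-open variables draw from only 7 values {0, 1, 2, 3, 4, 6, 7}, so each is used; only seat 5 can be 6, hence seat 5 = 6.
The 6 still-open variables draw from only 6 values {0, 1, 2, 3, 4, 7}, so each is used; only seat 1 can be 0, hence seat 1 = 0.
Among the 5 still-open variables, 2 fits only seat 8 (and all 5 values in {1, 2, 3, 4, 7} must be used), so seat 8 = 2.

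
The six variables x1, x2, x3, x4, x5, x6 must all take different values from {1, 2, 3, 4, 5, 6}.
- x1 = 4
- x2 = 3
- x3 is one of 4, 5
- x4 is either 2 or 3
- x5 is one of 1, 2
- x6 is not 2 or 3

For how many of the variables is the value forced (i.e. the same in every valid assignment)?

x1 has just one choice, so x1 = 4. Strike 4 from x3, x6.
x2 has just one choice, so x2 = 3. Remove 3 from x4.
That leaves x3 = 5. So x6 can't be 5.
x4 has just one choice, so x4 = 2. Eliminate 2 elsewhere: x5.
x5 must be 1 (only option left). So x6 can't be 1.
x6's domain is down to {6}, so x6 = 6.
Every variable is fixed: x1=4, x2=3, x3=5, x4=2, x5=1, x6=6. That makes 6.

6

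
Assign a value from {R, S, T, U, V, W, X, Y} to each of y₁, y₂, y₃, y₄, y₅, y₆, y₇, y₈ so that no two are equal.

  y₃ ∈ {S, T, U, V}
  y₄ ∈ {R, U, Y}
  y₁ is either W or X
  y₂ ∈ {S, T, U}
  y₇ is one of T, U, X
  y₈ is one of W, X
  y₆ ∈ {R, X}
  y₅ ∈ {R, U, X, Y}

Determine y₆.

The 8 variables draw from only 8 values {R, S, T, U, V, W, X, Y}, so each is used; only y₃ can be V, hence y₃ = V.
Among the 7 still-open variables, S fits only y₂ (and all 7 values in {R, S, T, U, W, X, Y} must be used), so y₂ = S.
The 6 still-open variables draw from only 6 values {R, T, U, W, X, Y}, so each is used; only y₇ can be T, hence y₇ = T.
The 2 variables y₁ and y₈ are confined to {W, X}, which locks those values in; drop them from y₅, y₆.
So y₆ = R.

R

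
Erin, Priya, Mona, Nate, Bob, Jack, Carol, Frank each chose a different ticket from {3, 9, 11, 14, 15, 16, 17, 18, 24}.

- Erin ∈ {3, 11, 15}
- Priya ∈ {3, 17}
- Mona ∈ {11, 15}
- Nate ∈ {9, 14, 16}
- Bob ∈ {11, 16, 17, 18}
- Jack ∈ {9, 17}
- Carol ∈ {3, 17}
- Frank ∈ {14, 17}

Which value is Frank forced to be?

The 8 variables together cover exactly {3, 9, 11, 14, 15, 16, 17, 18} — 8 values for 8 variables — and 18 appears only in Bob's list, so Bob = 18.
The 7 still-open variables together cover exactly {3, 9, 11, 14, 15, 16, 17} — 7 values for 7 variables — and 16 appears only in Nate's list, so Nate = 16.
Among the 6 still-open variables, 9 fits only Jack (and all 6 values in {3, 9, 11, 14, 15, 17} must be used), so Jack = 9.
The 5 still-open variables together cover exactly {3, 11, 14, 15, 17} — 5 values for 5 variables — and 14 appears only in Frank's list, so Frank = 14.

14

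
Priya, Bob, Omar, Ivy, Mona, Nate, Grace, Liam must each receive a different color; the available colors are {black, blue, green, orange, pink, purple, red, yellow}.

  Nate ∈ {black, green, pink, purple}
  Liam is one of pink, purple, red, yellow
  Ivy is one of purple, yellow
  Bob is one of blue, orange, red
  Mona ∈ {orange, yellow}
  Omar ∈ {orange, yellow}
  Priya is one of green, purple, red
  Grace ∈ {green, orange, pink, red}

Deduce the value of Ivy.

purple

Among the 8 variables, black fits only Nate (and all 8 values in {black, blue, green, orange, pink, purple, red, yellow} must be used), so Nate = black.
Among the 7 still-open variables, blue fits only Bob (and all 7 values in {blue, green, orange, pink, purple, red, yellow} must be used), so Bob = blue.
The 2 variables Omar and Mona are confined to {orange, yellow}, which locks those values in; drop them from Ivy, Grace, Liam.
So Ivy = purple.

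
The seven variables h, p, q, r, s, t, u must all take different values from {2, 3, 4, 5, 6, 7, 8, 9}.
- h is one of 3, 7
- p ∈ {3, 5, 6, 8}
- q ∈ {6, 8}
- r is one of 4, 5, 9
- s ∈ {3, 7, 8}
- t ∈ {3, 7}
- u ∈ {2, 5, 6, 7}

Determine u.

2

The 2 variables h and t are confined to {3, 7}, which locks those values in; drop them from p, s, u.
s's domain is down to {8}, so s = 8. So p, q can't be 8.
q has just one choice, so q = 6. Strike 6 from p, u.
p has just one choice, so p = 5. Remove 5 from r, u.
So u = 2.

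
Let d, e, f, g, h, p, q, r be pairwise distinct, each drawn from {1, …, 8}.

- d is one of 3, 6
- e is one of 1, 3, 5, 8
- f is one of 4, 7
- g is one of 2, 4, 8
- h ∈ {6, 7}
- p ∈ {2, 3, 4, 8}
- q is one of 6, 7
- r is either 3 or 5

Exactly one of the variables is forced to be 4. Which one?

The 8 variables together cover exactly {1, 2, 3, 4, 5, 6, 7, 8} — 8 values for 8 variables — and 1 appears only in e's list, so e = 1.
The 7 still-open variables together cover exactly {2, 3, 4, 5, 6, 7, 8} — 7 values for 7 variables — and 5 appears only in r's list, so r = 5.
h and q share exactly the 2 values {6, 7}; by pigeonhole those values go to them, so strike 6, 7 from d, f.
So 4 goes to f.

f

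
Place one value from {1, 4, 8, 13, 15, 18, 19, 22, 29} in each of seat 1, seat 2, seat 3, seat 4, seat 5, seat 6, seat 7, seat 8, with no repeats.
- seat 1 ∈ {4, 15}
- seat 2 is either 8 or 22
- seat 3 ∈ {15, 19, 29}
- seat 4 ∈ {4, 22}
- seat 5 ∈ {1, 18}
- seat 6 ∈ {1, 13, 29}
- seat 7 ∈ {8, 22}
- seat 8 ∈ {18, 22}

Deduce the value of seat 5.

seat 2 and seat 7 share exactly the 2 values {8, 22}; by pigeonhole those values go to them, so strike 8, 22 from seat 4, seat 8.
seat 4 has just one choice, so seat 4 = 4. Eliminate 4 elsewhere: seat 1.
seat 8 has just one choice, so seat 8 = 18. Strike 18 from seat 5.
So seat 5 = 1.

1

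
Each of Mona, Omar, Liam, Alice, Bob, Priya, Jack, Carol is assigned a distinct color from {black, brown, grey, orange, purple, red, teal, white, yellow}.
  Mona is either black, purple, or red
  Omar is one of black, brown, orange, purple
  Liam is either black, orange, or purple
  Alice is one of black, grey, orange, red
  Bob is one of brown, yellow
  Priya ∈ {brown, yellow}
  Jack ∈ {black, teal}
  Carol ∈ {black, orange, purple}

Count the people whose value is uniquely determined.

3

Among the 8 variables, grey fits only Alice (and all 8 values in {black, brown, grey, orange, purple, red, teal, yellow} must be used), so Alice = grey.
Among the 7 still-open variables, red fits only Mona (and all 7 values in {black, brown, orange, purple, red, teal, yellow} must be used), so Mona = red.
The 6 still-open variables together cover exactly {black, brown, orange, purple, teal, yellow} — 6 values for 6 variables — and teal appears only in Jack's list, so Jack = teal.
Bob and Priya between them cover only {brown, yellow} — a naked pair. Remove those values from Omar.
Determined: Mona=red, Alice=grey, Jack=teal. The other people each still have more than one consistent value. That makes 3.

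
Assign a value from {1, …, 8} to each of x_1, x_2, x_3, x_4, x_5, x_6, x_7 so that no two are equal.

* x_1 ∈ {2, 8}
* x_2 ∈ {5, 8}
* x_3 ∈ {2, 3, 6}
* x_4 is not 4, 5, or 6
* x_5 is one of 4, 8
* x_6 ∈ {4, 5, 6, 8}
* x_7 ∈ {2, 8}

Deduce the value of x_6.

x_1 and x_7 share exactly the 2 values {2, 8}; by pigeonhole those values go to them, so strike 2, 8 from x_2, x_3, x_4, x_5, x_6.
x_2 has just one choice, so x_2 = 5. Remove 5 from x_6.
x_5's domain is down to {4}, so x_5 = 4. Eliminate 4 elsewhere: x_6.
So x_6 = 6.

6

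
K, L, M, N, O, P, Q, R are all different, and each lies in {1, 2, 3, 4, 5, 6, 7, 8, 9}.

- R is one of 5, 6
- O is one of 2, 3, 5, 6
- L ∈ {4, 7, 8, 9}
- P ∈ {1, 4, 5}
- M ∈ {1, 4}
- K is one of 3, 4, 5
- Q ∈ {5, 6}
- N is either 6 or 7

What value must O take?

2

Q and R between them cover only {5, 6} — a naked pair. Remove those values from K, N, O, P.
N's domain is down to {7}, so N = 7. Eliminate 7 elsewhere: L.
The 2 variables M and P are confined to {1, 4}, which locks those values in; drop them from K, L.
K must be 3 (only option left). Remove 3 from O.
So O = 2.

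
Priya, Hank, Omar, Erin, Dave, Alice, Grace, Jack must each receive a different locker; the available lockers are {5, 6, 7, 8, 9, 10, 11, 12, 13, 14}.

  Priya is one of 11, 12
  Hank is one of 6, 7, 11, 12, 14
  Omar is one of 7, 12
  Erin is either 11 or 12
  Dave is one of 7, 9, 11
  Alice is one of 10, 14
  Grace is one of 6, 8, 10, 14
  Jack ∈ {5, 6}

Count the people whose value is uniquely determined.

Priya and Erin between them cover only {11, 12} — a naked pair. Remove those values from Hank, Omar, Dave.
Omar has just one choice, so Omar = 7. Remove 7 from Hank, Dave.
Dave has just one choice, so Dave = 9.
Determined: Omar=7, Dave=9. The other people each still have more than one consistent value. That makes 2.

2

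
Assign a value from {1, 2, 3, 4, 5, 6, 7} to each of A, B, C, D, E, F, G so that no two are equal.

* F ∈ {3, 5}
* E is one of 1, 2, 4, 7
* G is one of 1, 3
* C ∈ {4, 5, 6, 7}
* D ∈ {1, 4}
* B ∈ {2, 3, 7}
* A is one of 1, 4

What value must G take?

The 7 variables draw from only 7 values {1, 2, 3, 4, 5, 6, 7}, so each is used; only C can be 6, hence C = 6.
The 6 still-open variables draw from only 6 values {1, 2, 3, 4, 5, 7}, so each is used; only F can be 5, hence F = 5.
A and D between them cover only {1, 4} — a naked pair. Remove those values from E, G.
So G = 3.

3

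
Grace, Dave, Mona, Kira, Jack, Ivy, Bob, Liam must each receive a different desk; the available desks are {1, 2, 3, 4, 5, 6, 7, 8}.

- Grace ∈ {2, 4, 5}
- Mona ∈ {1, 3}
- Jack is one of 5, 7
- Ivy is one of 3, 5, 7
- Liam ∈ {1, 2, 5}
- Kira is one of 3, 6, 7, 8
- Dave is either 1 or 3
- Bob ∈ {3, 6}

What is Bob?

6

Among the 8 variables, 4 fits only Grace (and all 8 values in {1, 2, 3, 4, 5, 6, 7, 8} must be used), so Grace = 4.
The 7 still-open variables draw from only 7 values {1, 2, 3, 5, 6, 7, 8}, so each is used; only Liam can be 2, hence Liam = 2.
The 6 still-open variables together cover exactly {1, 3, 5, 6, 7, 8} — 6 values for 6 variables — and 8 appears only in Kira's list, so Kira = 8.
The 5 still-open variables together cover exactly {1, 3, 5, 6, 7} — 5 values for 5 variables — and 6 appears only in Bob's list, so Bob = 6.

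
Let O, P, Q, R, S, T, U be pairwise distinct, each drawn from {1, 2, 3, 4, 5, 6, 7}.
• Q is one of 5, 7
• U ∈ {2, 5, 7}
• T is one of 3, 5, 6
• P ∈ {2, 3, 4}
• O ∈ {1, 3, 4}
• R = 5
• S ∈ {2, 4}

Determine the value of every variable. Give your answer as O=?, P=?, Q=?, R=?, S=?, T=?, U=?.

O=1, P=3, Q=7, R=5, S=4, T=6, U=2

R has just one choice, so R = 5. Eliminate 5 elsewhere: Q, T, U.
Q must be 7 (only option left). Remove 7 from U.
That leaves U = 2. So P, S can't be 2.
That leaves S = 4. So O, P can't be 4.
That leaves P = 3. Remove 3 from O, T.
T must be 6 (only option left).
O must be 1 (only option left).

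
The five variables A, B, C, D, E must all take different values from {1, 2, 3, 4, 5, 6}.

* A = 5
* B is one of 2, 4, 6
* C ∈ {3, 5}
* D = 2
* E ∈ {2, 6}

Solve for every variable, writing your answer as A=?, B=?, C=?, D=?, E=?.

A=5, B=4, C=3, D=2, E=6

A has just one choice, so A = 5. Eliminate 5 elsewhere: C.
C's domain is down to {3}, so C = 3.
D has just one choice, so D = 2. Strike 2 from B, E.
E must be 6 (only option left). Strike 6 from B.
B has just one choice, so B = 4.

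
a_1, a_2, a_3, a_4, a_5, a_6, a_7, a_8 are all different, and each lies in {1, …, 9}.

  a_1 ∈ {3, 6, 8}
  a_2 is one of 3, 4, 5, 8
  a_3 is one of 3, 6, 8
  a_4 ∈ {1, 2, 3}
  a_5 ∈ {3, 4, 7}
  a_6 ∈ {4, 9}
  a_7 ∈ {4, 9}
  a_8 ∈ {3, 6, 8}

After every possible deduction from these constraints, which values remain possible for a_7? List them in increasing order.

The 2 variables a_6 and a_7 are confined to {4, 9}, which locks those values in; drop them from a_2, a_5.
The 3 variables a_1, a_3, a_8 are confined to {3, 6, 8}, which locks those values in; drop them from a_2, a_4, a_5.
a_2 has just one choice, so a_2 = 5.
a_5 must be 7 (only option left).
No further eliminations apply; a_7 can still be any of 4, 9.

4, 9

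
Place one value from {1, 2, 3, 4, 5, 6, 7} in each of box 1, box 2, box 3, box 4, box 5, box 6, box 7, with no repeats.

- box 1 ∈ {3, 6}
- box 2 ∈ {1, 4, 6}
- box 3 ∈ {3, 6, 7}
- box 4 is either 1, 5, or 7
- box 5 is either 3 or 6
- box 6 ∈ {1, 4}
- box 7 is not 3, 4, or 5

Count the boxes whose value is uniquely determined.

The 7 variables together cover exactly {1, 2, 3, 4, 5, 6, 7} — 7 values for 7 variables — and 2 appears only in box 7's list, so box 7 = 2.
The 6 still-open variables together cover exactly {1, 3, 4, 5, 6, 7} — 6 values for 6 variables — and 5 appears only in box 4's list, so box 4 = 5.
The 5 still-open variables together cover exactly {1, 3, 4, 6, 7} — 5 values for 5 variables — and 7 appears only in box 3's list, so box 3 = 7.
box 1 and box 5 between them cover only {3, 6} — a naked pair. Remove those values from box 2.
Determined: box 3=7, box 4=5, box 7=2. The other boxes each still have more than one consistent value. That makes 3.

3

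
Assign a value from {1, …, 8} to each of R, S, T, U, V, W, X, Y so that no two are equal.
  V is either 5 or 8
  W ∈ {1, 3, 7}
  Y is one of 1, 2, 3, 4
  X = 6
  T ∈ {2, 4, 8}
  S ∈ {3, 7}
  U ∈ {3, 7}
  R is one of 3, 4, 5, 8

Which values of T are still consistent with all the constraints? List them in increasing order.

2, 4, 8

X has just one choice, so X = 6.
S and U share exactly the 2 values {3, 7}; by pigeonhole those values go to them, so strike 3, 7 from R, W, Y.
That leaves W = 1. Eliminate 1 elsewhere: Y.
No further eliminations apply; T can still be any of 2, 4, 8.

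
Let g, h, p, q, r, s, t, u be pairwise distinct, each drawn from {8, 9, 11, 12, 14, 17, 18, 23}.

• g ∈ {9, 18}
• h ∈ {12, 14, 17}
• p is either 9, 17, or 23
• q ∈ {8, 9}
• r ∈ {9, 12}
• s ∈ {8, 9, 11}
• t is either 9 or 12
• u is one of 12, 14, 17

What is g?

The 8 variables together cover exactly {8, 9, 11, 12, 14, 17, 18, 23} — 8 values for 8 variables — and 11 appears only in s's list, so s = 11.
Among the 7 still-open variables, 8 fits only q (and all 7 values in {8, 9, 12, 14, 17, 18, 23} must be used), so q = 8.
Among the 6 still-open variables, 18 fits only g (and all 6 values in {9, 12, 14, 17, 18, 23} must be used), so g = 18.

18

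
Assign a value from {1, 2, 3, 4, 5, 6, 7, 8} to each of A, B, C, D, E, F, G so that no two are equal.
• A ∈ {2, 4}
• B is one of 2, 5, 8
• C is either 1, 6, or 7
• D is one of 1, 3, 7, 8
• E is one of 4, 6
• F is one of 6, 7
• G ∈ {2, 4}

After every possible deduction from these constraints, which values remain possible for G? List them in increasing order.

2, 4

A and G share exactly the 2 values {2, 4}; by pigeonhole those values go to them, so strike 2, 4 from B, E.
That leaves E = 6. Strike 6 from C, F.
F's domain is down to {7}, so F = 7. Eliminate 7 elsewhere: C, D.
C has just one choice, so C = 1. Eliminate 1 elsewhere: D.
No further eliminations apply; G can still be any of 2, 4.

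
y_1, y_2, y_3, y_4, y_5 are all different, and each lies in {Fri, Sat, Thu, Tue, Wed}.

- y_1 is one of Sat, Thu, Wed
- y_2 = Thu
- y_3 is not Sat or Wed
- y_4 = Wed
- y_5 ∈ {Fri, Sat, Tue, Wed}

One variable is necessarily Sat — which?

y_2's domain is down to {Thu}, so y_2 = Thu. Eliminate Thu elsewhere: y_1, y_3.
y_4 has just one choice, so y_4 = Wed. So y_1, y_5 can't be Wed.
So Sat goes to y_1.

y_1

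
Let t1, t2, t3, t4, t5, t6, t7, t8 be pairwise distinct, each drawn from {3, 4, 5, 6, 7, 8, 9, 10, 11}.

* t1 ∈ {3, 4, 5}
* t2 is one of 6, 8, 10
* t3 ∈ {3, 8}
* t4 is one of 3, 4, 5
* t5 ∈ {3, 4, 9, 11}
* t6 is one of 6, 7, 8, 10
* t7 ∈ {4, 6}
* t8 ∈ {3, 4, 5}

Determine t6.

The 3 variables t1, t4, t8 are confined to {3, 4, 5}, which locks those values in; drop them from t3, t5, t7.
t3's domain is down to {8}, so t3 = 8. Strike 8 from t2, t6.
t7's domain is down to {6}, so t7 = 6. Eliminate 6 elsewhere: t2, t6.
t2 has just one choice, so t2 = 10. Remove 10 from t6.
So t6 = 7.

7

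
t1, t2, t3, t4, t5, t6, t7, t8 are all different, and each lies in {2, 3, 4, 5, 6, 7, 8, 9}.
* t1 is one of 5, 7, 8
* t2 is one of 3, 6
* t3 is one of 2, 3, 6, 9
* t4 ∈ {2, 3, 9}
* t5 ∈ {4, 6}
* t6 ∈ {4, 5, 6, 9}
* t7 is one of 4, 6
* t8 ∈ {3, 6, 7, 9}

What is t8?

Among the 8 variables, 8 fits only t1 (and all 8 values in {2, 3, 4, 5, 6, 7, 8, 9} must be used), so t1 = 8.
The 7 still-open variables together cover exactly {2, 3, 4, 5, 6, 7, 9} — 7 values for 7 variables — and 5 appears only in t6's list, so t6 = 5.
The 6 still-open variables draw from only 6 values {2, 3, 4, 6, 7, 9}, so each is used; only t8 can be 7, hence t8 = 7.

7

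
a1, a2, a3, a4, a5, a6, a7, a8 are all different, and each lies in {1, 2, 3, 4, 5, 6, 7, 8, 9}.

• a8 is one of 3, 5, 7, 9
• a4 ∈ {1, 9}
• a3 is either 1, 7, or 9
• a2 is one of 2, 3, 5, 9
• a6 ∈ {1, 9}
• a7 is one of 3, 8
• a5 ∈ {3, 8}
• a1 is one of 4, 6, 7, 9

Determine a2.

a4 and a6 share exactly the 2 values {1, 9}; by pigeonhole those values go to them, so strike 1, 9 from a1, a2, a3, a8.
a3 has just one choice, so a3 = 7. Remove 7 from a1, a8.
The 2 variables a5 and a7 are confined to {3, 8}, which locks those values in; drop them from a2, a8.
a8 must be 5 (only option left). So a2 can't be 5.
So a2 = 2.

2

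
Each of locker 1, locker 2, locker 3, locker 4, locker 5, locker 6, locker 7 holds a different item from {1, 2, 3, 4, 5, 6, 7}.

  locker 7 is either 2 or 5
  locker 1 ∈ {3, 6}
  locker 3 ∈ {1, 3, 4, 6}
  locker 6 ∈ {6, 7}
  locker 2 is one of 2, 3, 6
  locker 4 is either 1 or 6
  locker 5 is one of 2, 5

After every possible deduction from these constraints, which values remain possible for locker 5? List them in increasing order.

The 7 variables together cover exactly {1, 2, 3, 4, 5, 6, 7} — 7 values for 7 variables — and 4 appears only in locker 3's list, so locker 3 = 4.
The 6 still-open variables together cover exactly {1, 2, 3, 5, 6, 7} — 6 values for 6 variables — and 1 appears only in locker 4's list, so locker 4 = 1.
The 5 still-open variables together cover exactly {2, 3, 5, 6, 7} — 5 values for 5 variables — and 7 appears only in locker 6's list, so locker 6 = 7.
The 2 variables locker 5 and locker 7 are confined to {2, 5}, which locks those values in; drop them from locker 2.
No further eliminations apply; locker 5 can still be any of 2, 5.

2, 5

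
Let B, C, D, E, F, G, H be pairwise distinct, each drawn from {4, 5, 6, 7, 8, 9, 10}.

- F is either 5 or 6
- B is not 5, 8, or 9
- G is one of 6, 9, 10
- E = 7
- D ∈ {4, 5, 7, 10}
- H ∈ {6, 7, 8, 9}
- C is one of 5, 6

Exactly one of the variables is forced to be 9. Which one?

E must be 7 (only option left). Eliminate 7 elsewhere: B, D, H.
The 6 still-open variables together cover exactly {4, 5, 6, 8, 9, 10} — 6 values for 6 variables — and 8 appears only in H's list, so H = 8.
Among the 5 still-open variables, 9 fits only G (and all 5 values in {4, 5, 6, 9, 10} must be used), so G = 9.

G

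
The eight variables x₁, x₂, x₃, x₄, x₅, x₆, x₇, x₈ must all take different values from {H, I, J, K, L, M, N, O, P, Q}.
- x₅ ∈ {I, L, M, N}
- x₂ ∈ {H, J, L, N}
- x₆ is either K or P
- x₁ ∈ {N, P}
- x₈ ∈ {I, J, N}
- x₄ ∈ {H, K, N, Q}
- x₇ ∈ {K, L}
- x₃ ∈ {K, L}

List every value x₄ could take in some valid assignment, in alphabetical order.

H, Q

x₃ and x₇ share exactly the 2 values {K, L}; by pigeonhole those values go to them, so strike K, L from x₂, x₄, x₅, x₆.
x₆'s domain is down to {P}, so x₆ = P. So x₁ can't be P.
x₁'s domain is down to {N}, so x₁ = N. So x₂, x₄, x₅, x₈ can't be N.
No further eliminations apply; x₄ can still be any of H, Q.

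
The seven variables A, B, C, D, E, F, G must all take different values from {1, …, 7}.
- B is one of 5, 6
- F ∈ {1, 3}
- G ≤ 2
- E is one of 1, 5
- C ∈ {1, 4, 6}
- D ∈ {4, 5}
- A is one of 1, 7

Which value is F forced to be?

The 7 variables draw from only 7 values {1, 2, 3, 4, 5, 6, 7}, so each is used; only G can be 2, hence G = 2.
The 6 still-open variables draw from only 6 values {1, 3, 4, 5, 6, 7}, so each is used; only F can be 3, hence F = 3.

3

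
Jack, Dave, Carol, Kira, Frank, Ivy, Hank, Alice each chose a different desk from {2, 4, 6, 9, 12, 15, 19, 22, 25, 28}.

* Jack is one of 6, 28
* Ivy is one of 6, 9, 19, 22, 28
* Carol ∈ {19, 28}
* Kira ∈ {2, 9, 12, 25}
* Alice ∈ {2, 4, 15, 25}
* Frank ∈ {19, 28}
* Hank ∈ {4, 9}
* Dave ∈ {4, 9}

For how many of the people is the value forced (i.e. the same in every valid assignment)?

2

The 2 variables Dave and Hank are confined to {4, 9}, which locks those values in; drop them from Kira, Ivy, Alice.
Carol and Frank share exactly the 2 values {19, 28}; by pigeonhole those values go to them, so strike 19, 28 from Jack, Ivy.
Jack must be 6 (only option left). Remove 6 from Ivy.
Ivy must be 22 (only option left).
Determined: Jack=6, Ivy=22. The other people each still have more than one consistent value. That makes 2.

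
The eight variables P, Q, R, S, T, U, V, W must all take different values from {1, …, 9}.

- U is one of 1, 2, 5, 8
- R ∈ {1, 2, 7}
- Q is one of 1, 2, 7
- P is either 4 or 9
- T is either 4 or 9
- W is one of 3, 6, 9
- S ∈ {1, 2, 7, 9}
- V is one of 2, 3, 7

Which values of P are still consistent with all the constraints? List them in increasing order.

P and T between them cover only {4, 9} — a naked pair. Remove those values from S, W.
The 3 variables Q, R, S are confined to {1, 2, 7}, which locks those values in; drop them from U, V.
V must be 3 (only option left). Remove 3 from W.
W must be 6 (only option left).
No further eliminations apply; P can still be any of 4, 9.

4, 9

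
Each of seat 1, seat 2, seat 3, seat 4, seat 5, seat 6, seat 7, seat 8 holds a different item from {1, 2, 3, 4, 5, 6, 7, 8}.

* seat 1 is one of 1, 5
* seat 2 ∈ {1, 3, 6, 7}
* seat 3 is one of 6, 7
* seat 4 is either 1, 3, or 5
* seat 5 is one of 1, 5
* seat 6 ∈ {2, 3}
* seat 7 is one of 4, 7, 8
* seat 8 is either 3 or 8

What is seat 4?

Among the 8 variables, 2 fits only seat 6 (and all 8 values in {1, 2, 3, 4, 5, 6, 7, 8} must be used), so seat 6 = 2.
The 7 still-open variables together cover exactly {1, 3, 4, 5, 6, 7, 8} — 7 values for 7 variables — and 4 appears only in seat 7's list, so seat 7 = 4.
The 6 still-open variables together cover exactly {1, 3, 5, 6, 7, 8} — 6 values for 6 variables — and 8 appears only in seat 8's list, so seat 8 = 8.
The 2 variables seat 1 and seat 5 are confined to {1, 5}, which locks those values in; drop them from seat 2, seat 4.
So seat 4 = 3.

3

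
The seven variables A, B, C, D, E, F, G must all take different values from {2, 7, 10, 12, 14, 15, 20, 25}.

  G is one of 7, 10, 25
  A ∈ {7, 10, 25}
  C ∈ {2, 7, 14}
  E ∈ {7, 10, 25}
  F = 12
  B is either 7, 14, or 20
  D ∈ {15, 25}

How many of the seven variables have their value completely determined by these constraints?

F's domain is down to {12}, so F = 12.
The 3 variables A, E, G are confined to {7, 10, 25}, which locks those values in; drop them from B, C, D.
That leaves D = 15.
Determined: D=15, F=12. The other variables each still have more than one consistent value. That makes 2.

2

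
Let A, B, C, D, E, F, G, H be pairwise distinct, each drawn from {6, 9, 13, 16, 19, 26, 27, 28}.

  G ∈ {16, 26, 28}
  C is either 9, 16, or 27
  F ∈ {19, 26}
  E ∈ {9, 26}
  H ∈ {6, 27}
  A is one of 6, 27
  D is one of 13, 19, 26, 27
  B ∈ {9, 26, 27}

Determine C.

16

The 8 variables together cover exactly {6, 9, 13, 16, 19, 26, 27, 28} — 8 values for 8 variables — and 13 appears only in D's list, so D = 13.
The 7 still-open variables together cover exactly {6, 9, 16, 19, 26, 27, 28} — 7 values for 7 variables — and 19 appears only in F's list, so F = 19.
The 6 still-open variables draw from only 6 values {6, 9, 16, 26, 27, 28}, so each is used; only G can be 28, hence G = 28.
Among the 5 still-open variables, 16 fits only C (and all 5 values in {6, 9, 16, 26, 27} must be used), so C = 16.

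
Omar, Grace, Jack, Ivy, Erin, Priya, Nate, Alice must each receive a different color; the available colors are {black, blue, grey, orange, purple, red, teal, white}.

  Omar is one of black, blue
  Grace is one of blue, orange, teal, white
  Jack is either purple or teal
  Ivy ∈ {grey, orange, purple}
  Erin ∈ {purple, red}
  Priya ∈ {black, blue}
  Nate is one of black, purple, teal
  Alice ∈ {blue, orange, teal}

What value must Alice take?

The 8 variables together cover exactly {black, blue, grey, orange, purple, red, teal, white} — 8 values for 8 variables — and grey appears only in Ivy's list, so Ivy = grey.
The 7 still-open variables together cover exactly {black, blue, orange, purple, red, teal, white} — 7 values for 7 variables — and red appears only in Erin's list, so Erin = red.
The 6 still-open variables draw from only 6 values {black, blue, orange, purple, teal, white}, so each is used; only Grace can be white, hence Grace = white.
Among the 5 still-open variables, orange fits only Alice (and all 5 values in {black, blue, orange, purple, teal} must be used), so Alice = orange.

orange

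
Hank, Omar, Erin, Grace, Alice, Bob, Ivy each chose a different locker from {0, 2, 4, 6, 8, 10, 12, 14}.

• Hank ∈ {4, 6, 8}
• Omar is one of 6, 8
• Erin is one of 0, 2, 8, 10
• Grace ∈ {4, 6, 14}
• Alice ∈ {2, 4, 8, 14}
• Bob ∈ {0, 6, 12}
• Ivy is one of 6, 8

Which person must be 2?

Omar and Ivy share exactly the 2 values {6, 8}; by pigeonhole those values go to them, so strike 6, 8 from Hank, Erin, Grace, Alice, Bob.
Hank's domain is down to {4}, so Hank = 4. Remove 4 from Grace, Alice.
Grace's domain is down to {14}, so Grace = 14. So Alice can't be 14.
So 2 goes to Alice.

Alice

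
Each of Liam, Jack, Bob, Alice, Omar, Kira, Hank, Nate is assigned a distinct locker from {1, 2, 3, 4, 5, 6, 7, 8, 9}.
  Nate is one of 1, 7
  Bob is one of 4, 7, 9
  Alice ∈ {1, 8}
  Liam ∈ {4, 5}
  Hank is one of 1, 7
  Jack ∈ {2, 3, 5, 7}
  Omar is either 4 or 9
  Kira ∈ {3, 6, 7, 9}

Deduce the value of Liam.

Hank and Nate between them cover only {1, 7} — a naked pair. Remove those values from Jack, Bob, Alice, Kira.
Alice's domain is down to {8}, so Alice = 8.
Bob and Omar between them cover only {4, 9} — a naked pair. Remove those values from Liam, Kira.
So Liam = 5.

5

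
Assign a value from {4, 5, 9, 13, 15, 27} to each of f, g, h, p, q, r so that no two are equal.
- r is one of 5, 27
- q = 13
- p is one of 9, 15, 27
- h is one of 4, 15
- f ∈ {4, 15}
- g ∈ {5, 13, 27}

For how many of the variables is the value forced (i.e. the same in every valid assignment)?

q has just one choice, so q = 13. Strike 13 from g.
Among the 5 still-open variables, 9 fits only p (and all 5 values in {4, 5, 9, 15, 27} must be used), so p = 9.
Determined: p=9, q=13. The other variables each still have more than one consistent value. That makes 2.

2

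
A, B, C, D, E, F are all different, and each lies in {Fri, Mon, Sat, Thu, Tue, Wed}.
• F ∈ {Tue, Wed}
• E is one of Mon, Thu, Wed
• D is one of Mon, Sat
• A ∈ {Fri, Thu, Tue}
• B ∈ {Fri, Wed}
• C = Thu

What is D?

C has just one choice, so C = Thu. Eliminate Thu elsewhere: A, E.
The 5 still-open variables together cover exactly {Fri, Mon, Sat, Tue, Wed} — 5 values for 5 variables — and Sat appears only in D's list, so D = Sat.

Sat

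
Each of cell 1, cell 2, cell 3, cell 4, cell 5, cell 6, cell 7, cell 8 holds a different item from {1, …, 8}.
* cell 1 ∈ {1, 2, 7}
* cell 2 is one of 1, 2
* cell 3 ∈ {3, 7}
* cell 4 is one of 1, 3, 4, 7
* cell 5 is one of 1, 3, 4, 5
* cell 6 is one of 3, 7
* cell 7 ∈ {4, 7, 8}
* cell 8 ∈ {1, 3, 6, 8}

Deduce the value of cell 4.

The 8 variables together cover exactly {1, 2, 3, 4, 5, 6, 7, 8} — 8 values for 8 variables — and 5 appears only in cell 5's list, so cell 5 = 5.
Among the 7 still-open variables, 6 fits only cell 8 (and all 7 values in {1, 2, 3, 4, 6, 7, 8} must be used), so cell 8 = 6.
Among the 6 still-open variables, 8 fits only cell 7 (and all 6 values in {1, 2, 3, 4, 7, 8} must be used), so cell 7 = 8.
Among the 5 still-open variables, 4 fits only cell 4 (and all 5 values in {1, 2, 3, 4, 7} must be used), so cell 4 = 4.

4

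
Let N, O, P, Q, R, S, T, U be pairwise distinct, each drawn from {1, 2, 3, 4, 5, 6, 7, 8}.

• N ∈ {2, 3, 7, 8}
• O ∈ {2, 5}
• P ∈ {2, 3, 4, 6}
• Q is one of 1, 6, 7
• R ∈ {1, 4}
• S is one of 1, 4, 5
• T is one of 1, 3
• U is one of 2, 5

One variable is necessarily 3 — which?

T

The 8 variables draw from only 8 values {1, 2, 3, 4, 5, 6, 7, 8}, so each is used; only N can be 8, hence N = 8.
The 7 still-open variables draw from only 7 values {1, 2, 3, 4, 5, 6, 7}, so each is used; only Q can be 7, hence Q = 7.
Among the 6 still-open variables, 6 fits only P (and all 6 values in {1, 2, 3, 4, 5, 6} must be used), so P = 6.
Among the 5 still-open variables, 3 fits only T (and all 5 values in {1, 2, 3, 4, 5} must be used), so T = 3.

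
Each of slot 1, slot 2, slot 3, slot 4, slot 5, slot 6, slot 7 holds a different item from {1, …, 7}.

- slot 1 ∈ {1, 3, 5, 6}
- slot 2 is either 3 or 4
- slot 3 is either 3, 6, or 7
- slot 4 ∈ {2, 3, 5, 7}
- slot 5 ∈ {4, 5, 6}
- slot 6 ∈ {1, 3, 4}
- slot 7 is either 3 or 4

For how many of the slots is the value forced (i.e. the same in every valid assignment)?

3

Among the 7 variables, 2 fits only slot 4 (and all 7 values in {1, 2, 3, 4, 5, 6, 7} must be used), so slot 4 = 2.
Among the 6 still-open variables, 7 fits only slot 3 (and all 6 values in {1, 3, 4, 5, 6, 7} must be used), so slot 3 = 7.
The 2 variables slot 2 and slot 7 are confined to {3, 4}, which locks those values in; drop them from slot 1, slot 5, slot 6.
slot 6 has just one choice, so slot 6 = 1. Eliminate 1 elsewhere: slot 1.
Determined: slot 3=7, slot 4=2, slot 6=1. The other slots each still have more than one consistent value. That makes 3.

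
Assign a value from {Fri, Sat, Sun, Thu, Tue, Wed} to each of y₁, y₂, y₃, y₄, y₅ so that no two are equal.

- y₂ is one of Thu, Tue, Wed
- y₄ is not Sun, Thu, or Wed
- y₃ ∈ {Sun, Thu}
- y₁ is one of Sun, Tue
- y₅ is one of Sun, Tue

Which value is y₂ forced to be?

Wed

y₁ and y₅ share exactly the 2 values {Sun, Tue}; by pigeonhole those values go to them, so strike Sun, Tue from y₂, y₃, y₄.
y₃'s domain is down to {Thu}, so y₃ = Thu. Remove Thu from y₂.
So y₂ = Wed.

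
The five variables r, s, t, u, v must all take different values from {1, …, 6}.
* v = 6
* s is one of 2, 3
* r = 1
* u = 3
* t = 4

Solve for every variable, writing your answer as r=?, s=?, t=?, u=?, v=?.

r=1, s=2, t=4, u=3, v=6

r's domain is down to {1}, so r = 1.
t has just one choice, so t = 4.
u's domain is down to {3}, so u = 3. Eliminate 3 elsewhere: s.
v has just one choice, so v = 6.
s must be 2 (only option left).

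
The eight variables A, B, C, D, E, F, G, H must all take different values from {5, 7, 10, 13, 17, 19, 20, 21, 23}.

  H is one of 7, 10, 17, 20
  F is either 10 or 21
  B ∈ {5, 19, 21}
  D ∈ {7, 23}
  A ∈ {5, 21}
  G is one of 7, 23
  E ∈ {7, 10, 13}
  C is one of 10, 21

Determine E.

13

C and F share exactly the 2 values {10, 21}; by pigeonhole those values go to them, so strike 10, 21 from A, B, E, H.
A's domain is down to {5}, so A = 5. Strike 5 from B.
B must be 19 (only option left).
The 2 variables D and G are confined to {7, 23}, which locks those values in; drop them from E, H.
So E = 13.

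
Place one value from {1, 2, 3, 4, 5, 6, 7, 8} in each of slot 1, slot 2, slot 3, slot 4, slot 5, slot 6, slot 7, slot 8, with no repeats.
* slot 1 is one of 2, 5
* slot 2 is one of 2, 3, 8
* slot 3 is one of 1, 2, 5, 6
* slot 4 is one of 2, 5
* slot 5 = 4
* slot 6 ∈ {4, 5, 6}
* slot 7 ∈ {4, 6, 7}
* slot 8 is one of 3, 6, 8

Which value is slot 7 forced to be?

7

slot 5 has just one choice, so slot 5 = 4. Eliminate 4 elsewhere: slot 6, slot 7.
The 7 still-open variables together cover exactly {1, 2, 3, 5, 6, 7, 8} — 7 values for 7 variables — and 1 appears only in slot 3's list, so slot 3 = 1.
Among the 6 still-open variables, 7 fits only slot 7 (and all 6 values in {2, 3, 5, 6, 7, 8} must be used), so slot 7 = 7.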